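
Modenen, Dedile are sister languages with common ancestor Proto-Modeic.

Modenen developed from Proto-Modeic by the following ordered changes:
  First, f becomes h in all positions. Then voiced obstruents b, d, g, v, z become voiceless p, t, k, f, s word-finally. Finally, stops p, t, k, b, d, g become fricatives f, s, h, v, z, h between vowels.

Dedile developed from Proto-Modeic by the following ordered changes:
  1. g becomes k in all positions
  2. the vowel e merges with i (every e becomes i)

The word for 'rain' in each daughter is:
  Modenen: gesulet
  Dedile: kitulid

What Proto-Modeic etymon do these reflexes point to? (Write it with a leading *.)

Position 6: Modenen has e, Dedile has i. Modenen preserves e here (none of its changes turn any other segment into e), so the proto-segment is *e.
Position 3: Modenen has s, Dedile has t. Dedile preserves t here (none of its changes turn any other segment into t), so the proto-segment is *t.
This points to *getuled. Verify forward in each daughter:
Modenen: *getuled
  getuled (rule 1 does not apply)
  getuled → getulet   [final devoicing]
  getulet → gesulet   [intervocalic lenition]
  giving Modenen gesulet.
Dedile: *getuled > ketuled > kitulid  (by unconditioned shift, vowel merger)
Only *getuled yields all of Modenen gesulet, Dedile kitulid.

*getuled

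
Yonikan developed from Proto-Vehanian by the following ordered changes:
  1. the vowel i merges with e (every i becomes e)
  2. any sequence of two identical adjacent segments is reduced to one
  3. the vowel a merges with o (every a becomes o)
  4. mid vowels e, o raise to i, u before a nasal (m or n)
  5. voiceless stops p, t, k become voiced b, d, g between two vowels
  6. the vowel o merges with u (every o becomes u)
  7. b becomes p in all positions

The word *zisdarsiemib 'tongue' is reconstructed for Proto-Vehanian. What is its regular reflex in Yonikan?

Yonikan: *zisdarsiemib
  zisdarsiemib → zesdarseemeb   [vowel merger]
  zesdarseemeb → zesdarsemeb   [degemination]
  zesdarsemeb → zesdorsemeb   [vowel merger]
  zesdorsemeb → zesdorsimeb   [pre-nasal raising]
  zesdorsimeb (rule 5 does not apply)
  zesdorsimeb → zesdursimeb   [vowel merger]
  zesdursimeb → zesdursimep   [unconditioned shift]
  giving Yonikan zesdursimep.

zesdursimep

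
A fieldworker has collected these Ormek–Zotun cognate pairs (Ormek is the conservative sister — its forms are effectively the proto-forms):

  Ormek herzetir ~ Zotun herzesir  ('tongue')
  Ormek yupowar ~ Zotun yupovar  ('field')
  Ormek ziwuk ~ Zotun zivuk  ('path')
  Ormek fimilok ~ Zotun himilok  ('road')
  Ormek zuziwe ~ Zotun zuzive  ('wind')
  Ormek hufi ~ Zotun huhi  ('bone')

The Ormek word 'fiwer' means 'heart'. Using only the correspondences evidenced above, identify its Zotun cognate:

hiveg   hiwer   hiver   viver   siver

fimilok ~ himilok — Ormek f corresponds to Zotun h word-initially before a front vowel.
zuziwe ~ zuzive — Ormek w corresponds to Zotun v between vowels (before a front vowel).
Applying these to Ormek 'fiwer':
  fiwer → hiwer   (f→h word-initially before a front vowel)
  hiwer → hiver   (w→v between vowels (before a front vowel))
So the Zotun cognate is 'hiver'.

hiver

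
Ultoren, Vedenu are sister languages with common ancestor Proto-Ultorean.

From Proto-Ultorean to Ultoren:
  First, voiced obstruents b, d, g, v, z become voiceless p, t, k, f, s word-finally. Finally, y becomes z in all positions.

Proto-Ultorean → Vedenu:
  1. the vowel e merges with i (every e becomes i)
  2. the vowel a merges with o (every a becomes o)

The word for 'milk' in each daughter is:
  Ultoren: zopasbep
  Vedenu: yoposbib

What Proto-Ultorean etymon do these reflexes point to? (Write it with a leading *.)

*yopasbeb

Position 7: Ultoren has e, Vedenu has i. Ultoren preserves e here (none of its changes turn any other segment into e), so the proto-segment is *e.
Position 8: Ultoren has p, Vedenu has b. Vedenu preserves b here (none of its changes turn any other segment into b), so the proto-segment is *b.
Verify the candidate proto-form against each daughter:
Ultoren: *yopasbeb > yopasbep > zopasbep  (by final devoicing, unconditioned shift)
Vedenu: *yopasbeb > yopasbib > yoposbib  (by vowel merger, vowel merger)
No other proto-form is consistent with every reflex, so the reconstruction is *yopasbeb.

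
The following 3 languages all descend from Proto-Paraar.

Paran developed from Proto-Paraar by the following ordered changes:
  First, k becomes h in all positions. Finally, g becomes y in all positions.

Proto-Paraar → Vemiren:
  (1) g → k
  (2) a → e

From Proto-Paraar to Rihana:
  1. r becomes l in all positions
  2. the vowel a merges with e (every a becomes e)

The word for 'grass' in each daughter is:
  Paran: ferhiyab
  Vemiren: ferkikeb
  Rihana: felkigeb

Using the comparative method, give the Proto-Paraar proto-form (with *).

*ferkigab

Position 3: Paran has r, Vemiren has r, Rihana has l. Paran preserves r here (none of its changes turn any other segment into r), so the proto-segment is *r.
Position 6: Paran has y, Vemiren has k, Rihana has g. Rihana preserves g here (none of its changes turn any other segment into g), so the proto-segment is *g.
Position 4: Paran has h, Vemiren has k, Rihana has k. Rihana preserves k here (none of its changes turn any other segment into k), so the proto-segment is *k.
Verify the candidate proto-form against each daughter:
Paran: *ferkigab
  ferkigab → ferhigab   [unconditioned shift]
  ferhigab → ferhiyab   [unconditioned shift]
  giving Paran ferhiyab.
Vemiren: *ferkigab
  ferkigab → ferkikab   [unconditioned shift]
  ferkikab → ferkikeb   [vowel merger]
  giving Vemiren ferkikeb.
Rihana: start from *ferkigab.
  rule 1 (unconditioned shift): ferkigab → felkigab
  rule 2 (vowel merger): felkigab → felkigeb
  ⇒ Rihana felkigeb
Only *ferkigab yields all of Paran ferhiyab, Vemiren ferkikeb, Rihana felkigeb.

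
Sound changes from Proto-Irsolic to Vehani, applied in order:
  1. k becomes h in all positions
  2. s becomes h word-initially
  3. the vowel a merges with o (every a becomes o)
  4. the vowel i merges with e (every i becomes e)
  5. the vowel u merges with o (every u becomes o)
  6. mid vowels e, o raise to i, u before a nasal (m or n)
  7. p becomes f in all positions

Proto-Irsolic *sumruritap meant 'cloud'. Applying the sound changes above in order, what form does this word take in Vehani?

Vehani: *sumruritap > humruritap > humruritop > humruretop > homroretop > humroretop > humroretof  (by debuccalisation, vowel merger, vowel merger, vowel merger, pre-nasal raising, unconditioned shift)

humroretof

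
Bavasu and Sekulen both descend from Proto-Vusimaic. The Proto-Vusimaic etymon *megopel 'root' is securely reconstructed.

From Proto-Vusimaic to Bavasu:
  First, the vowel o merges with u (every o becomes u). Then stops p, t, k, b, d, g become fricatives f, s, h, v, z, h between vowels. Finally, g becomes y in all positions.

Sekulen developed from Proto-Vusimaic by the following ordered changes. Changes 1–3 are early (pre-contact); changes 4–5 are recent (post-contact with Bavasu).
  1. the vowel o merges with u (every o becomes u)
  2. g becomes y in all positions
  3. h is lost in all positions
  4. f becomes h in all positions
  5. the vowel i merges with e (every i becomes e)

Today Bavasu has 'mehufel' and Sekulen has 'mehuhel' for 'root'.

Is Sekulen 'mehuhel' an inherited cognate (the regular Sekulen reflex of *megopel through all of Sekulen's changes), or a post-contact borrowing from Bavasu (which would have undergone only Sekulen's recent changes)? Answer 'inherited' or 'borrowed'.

borrowed

If inherited, *megopel would pass through all of Sekulen's changes:
Sekulen: start from *megopel.
  rule 1 (vowel merger): megopel → megupel
  rule 2 (unconditioned shift): megupel → meyupel
  rule 3: no change — meyupel
  rule 4: no change — meyupel
  rule 5: no change — meyupel
  ⇒ Sekulen meyupel
If borrowed from Bavasu 'mehufel' after the early changes, it would undergo only the recent ones:
  rule 4 (unconditioned shift): mehufel → mehuhel
  rule 5 (vowel merger): no change (mehuhel)
  ⇒ as a loan: mehuhel
Sekulen 'mehuhel' matches the loan outcome 'mehuhel', not the inherited 'meyupel' — it skipped the early Sekulen changes, so it was borrowed from Bavasu.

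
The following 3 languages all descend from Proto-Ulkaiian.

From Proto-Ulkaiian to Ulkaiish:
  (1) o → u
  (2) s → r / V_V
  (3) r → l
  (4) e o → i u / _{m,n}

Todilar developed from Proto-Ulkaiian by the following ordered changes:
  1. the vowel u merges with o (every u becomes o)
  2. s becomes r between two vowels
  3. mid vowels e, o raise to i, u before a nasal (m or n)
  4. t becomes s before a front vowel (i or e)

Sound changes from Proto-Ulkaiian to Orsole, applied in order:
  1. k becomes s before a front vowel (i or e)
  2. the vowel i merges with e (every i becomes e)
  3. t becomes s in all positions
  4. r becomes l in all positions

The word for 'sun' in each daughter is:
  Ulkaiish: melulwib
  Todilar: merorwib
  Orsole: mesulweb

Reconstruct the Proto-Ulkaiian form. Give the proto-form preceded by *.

Position 5: Ulkaiish has l, Todilar has r, Orsole has l. Taking the neighbouring segments as reconstructed: Ulkaiish l could go back to *l or *r; Todilar r can only go back to *r; Orsole l could go back to *l or *r — the one source consistent with every daughter is *r.
Position 7: Ulkaiish has i, Todilar has i, Orsole has e. Taking the neighbouring segments as reconstructed: Ulkaiish i can only go back to *i; Todilar i can only go back to *i; Orsole e could go back to *e or *i — the one source consistent with every daughter is *i.
Continuing position by position gives *mesurwib; check it forward:
Ulkaiish: *mesurwib
  mesurwib (rule 1 does not apply)
  mesurwib → merurwib   [rhotacism]
  merurwib → melulwib   [unconditioned shift]
  melulwib (rule 4 does not apply)
  giving Ulkaiish melulwib.
Todilar: start from *mesurwib.
  rule 1 (vowel merger): mesurwib → mesorwib
  rule 2 (rhotacism): mesorwib → merorwib
  rule 3: no change — merorwib
  rule 4: no change — merorwib
  ⇒ Todilar merorwib
Orsole: start from *mesurwib.
  rule 1: no change — mesurwib
  rule 2 (vowel merger): mesurwib → mesurweb
  rule 3: no change — mesurweb
  rule 4 (unconditioned shift): mesurweb → mesulweb
  ⇒ Orsole mesulweb
*mesurwib is the unique common source.

*mesurwib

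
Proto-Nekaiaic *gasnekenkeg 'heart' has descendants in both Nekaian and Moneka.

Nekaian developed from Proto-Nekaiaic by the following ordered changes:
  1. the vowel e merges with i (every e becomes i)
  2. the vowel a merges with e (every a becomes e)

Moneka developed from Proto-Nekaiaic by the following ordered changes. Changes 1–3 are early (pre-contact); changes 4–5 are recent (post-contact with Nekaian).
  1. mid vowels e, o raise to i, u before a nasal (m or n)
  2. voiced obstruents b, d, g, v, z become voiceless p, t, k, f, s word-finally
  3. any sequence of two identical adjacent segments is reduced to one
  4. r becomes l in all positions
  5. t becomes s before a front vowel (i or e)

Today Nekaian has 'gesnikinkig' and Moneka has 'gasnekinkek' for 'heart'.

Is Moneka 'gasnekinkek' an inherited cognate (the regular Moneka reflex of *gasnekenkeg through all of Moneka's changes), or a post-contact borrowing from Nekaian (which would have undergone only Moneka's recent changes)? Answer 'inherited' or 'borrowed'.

inherited

If inherited, *gasnekenkeg would pass through all of Moneka's changes:
Moneka: *gasnekenkeg
  gasnekenkeg → gasnekinkeg   [pre-nasal raising]
  gasnekinkeg → gasnekinkek   [final devoicing]
  gasnekinkek (rule 3 does not apply)
  gasnekinkek (rule 4 does not apply)
  gasnekinkek (rule 5 does not apply)
  giving Moneka gasnekinkek.
If borrowed from Nekaian 'gesnikinkig' after the early changes, it would undergo only the recent ones:
  rule 4 (unconditioned shift): no change (gesnikinkig)
  rule 5 (palatalisation): no change (gesnikinkig)
  ⇒ as a loan: gesnikinkig
Moneka 'gasnekinkek' matches the inherited outcome exactly, so it is an inherited cognate, not a loan.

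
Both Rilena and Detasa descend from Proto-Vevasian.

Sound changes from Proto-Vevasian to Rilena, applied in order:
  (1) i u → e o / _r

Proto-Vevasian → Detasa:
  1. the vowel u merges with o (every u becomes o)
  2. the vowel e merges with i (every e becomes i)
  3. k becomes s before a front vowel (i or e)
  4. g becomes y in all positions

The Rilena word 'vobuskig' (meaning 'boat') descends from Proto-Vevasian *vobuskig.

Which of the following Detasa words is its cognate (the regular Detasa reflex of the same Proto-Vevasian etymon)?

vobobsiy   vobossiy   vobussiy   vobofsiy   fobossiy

Detasa: *vobuskig
  vobuskig → voboskig   [vowel merger]
  voboskig (rule 2 does not apply)
  voboskig → vobossig   [palatalisation]
  vobossig → vobossiy   [unconditioned shift]
  giving Detasa vobossiy.
Only 'vobossiy' matches the regular Detasa development of *vobuskig.

vobossiy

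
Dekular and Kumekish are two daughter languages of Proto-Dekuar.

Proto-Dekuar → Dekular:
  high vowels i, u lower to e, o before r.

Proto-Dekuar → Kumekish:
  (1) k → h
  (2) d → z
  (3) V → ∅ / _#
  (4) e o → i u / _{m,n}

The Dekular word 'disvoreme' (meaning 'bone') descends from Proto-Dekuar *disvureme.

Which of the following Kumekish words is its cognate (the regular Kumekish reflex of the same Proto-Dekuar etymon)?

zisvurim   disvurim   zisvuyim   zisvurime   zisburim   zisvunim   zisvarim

Kumekish: start from *disvureme.
  rule 1: no change — disvureme
  rule 2 (unconditioned shift): disvureme → zisvureme
  rule 3 (apocope): zisvureme → zisvurem
  rule 4 (pre-nasal raising): zisvurem → zisvurim
  ⇒ Kumekish zisvurim
Among the options, 'zisvurim' alone shows every Kumekish change applied in order.

zisvurim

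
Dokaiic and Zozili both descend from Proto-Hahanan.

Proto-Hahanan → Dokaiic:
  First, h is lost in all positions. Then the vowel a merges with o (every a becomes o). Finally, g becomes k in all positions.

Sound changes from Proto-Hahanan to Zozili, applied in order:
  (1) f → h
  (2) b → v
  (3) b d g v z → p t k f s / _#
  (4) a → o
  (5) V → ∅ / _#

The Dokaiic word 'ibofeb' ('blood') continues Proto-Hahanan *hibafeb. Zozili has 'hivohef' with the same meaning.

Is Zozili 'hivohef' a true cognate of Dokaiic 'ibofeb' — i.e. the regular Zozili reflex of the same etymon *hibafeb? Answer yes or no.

Derive the expected Zozili reflex of *hibafeb:
Zozili: *hibafeb > hibaheb > hivahev > hivahef > hivohef  (by unconditioned shift, unconditioned shift, final devoicing, vowel merger)
Zozili 'hivohef' matches the regular reflex exactly, so the pair is cognate.

yes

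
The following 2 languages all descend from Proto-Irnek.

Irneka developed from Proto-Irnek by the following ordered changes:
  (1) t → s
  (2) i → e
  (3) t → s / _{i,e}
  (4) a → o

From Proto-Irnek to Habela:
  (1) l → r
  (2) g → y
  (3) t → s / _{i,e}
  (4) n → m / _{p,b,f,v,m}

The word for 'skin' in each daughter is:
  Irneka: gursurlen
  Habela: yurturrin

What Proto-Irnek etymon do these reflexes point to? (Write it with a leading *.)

Position 7: Irneka has l, Habela has r. Irneka preserves l here (none of its changes turn any other segment into l), so the proto-segment is *l.
Position 4: Irneka has s, Habela has t. Habela preserves t here (none of its changes turn any other segment into t), so the proto-segment is *t.
This points to *gurturlin. Verify forward in each daughter:
Irneka: start from *gurturlin.
  rule 1 (unconditioned shift): gurturlin → gursurlin
  rule 2 (vowel merger): gursurlin → gursurlen
  rule 3: no change — gursurlen
  rule 4: no change — gursurlen
  ⇒ Irneka gursurlen
Habela: start from *gurturlin.
  rule 1 (unconditioned shift): gurturlin → gurturrin
  rule 2 (unconditioned shift): gurturrin → yurturrin
  rule 3: no change — yurturrin
  rule 4: no change — yurturrin
  ⇒ Habela yurturrin
*gurturlin is the unique common source.

*gurturlin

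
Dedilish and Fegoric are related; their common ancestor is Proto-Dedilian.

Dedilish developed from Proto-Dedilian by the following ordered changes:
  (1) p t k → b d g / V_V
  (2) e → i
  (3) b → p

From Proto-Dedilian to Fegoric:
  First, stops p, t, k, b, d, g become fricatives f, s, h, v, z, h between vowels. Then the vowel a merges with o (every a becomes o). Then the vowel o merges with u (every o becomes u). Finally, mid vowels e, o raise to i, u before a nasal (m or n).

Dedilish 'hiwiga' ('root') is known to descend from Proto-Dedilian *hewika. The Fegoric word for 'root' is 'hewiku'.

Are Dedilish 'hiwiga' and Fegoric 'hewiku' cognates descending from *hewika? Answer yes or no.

no

Derive the expected Fegoric reflex of *hewika:
Fegoric: start from *hewika.
  rule 1 (intervocalic lenition): hewika → hewiha
  rule 2 (vowel merger): hewiha → hewiho
  rule 3 (vowel merger): hewiho → hewihu
  rule 4: no change — hewihu
  ⇒ Fegoric hewihu
The regular Fegoric reflex would be 'hewihu', but the attested form is 'hewiku'. The correspondence is irregular, so they are not cognates (the Fegoric form has a different source).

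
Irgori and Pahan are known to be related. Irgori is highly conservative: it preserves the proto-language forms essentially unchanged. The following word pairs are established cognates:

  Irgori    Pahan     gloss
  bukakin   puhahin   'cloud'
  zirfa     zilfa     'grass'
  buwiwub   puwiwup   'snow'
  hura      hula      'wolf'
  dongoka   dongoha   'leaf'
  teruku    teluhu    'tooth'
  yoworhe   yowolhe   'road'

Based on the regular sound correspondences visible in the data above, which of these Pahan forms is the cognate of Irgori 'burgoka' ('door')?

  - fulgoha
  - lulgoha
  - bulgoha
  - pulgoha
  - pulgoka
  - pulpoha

bukakin ~ puhahin, buwiwub ~ puwiwup — Irgori b corresponds to Pahan p word-initially before a back vowel.
yoworhe ~ yowolhe — Irgori r corresponds to Pahan l after a vowel, before a consonant other than r, m, n, p, b, f, v.
bukakin ~ puhahin, dongoka ~ dongoha — Irgori k corresponds to Pahan h between vowels (before a back vowel).
Applying these to Irgori 'burgoka':
  burgoka → purgoka   (b→p word-initially before a back vowel)
  purgoka → pulgoka   (r→l after a vowel, before a consonant other than r, m, n, p, b, f, v)
  pulgoka → pulgoha   (k→h between vowels (before a back vowel))
So the Pahan cognate is 'pulgoha'.

pulgoha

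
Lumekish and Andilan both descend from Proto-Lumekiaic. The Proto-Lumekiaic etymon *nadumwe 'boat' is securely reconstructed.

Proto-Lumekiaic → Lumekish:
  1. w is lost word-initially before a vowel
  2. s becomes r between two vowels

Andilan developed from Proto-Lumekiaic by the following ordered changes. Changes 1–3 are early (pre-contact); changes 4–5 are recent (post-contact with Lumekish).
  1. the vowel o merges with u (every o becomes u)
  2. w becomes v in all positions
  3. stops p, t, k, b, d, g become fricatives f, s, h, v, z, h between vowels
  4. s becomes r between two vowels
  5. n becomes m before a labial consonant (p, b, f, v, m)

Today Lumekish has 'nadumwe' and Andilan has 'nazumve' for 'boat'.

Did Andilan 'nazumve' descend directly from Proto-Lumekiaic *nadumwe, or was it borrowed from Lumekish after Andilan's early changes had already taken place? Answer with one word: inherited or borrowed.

inherited

If inherited, *nadumwe would pass through all of Andilan's changes:
Andilan: *nadumwe
  nadumwe (rule 1 does not apply)
  nadumwe → nadumve   [unconditioned shift]
  nadumve → nazumve   [intervocalic lenition]
  nazumve (rule 4 does not apply)
  nazumve (rule 5 does not apply)
  giving Andilan nazumve.
If borrowed from Lumekish 'nadumwe' after the early changes, it would undergo only the recent ones:
  rule 4 (rhotacism): no change (nadumwe)
  rule 5 (nasal place assimilation): no change (nadumwe)
  ⇒ as a loan: nadumwe
Andilan 'nazumve' matches the inherited outcome exactly, so it is an inherited cognate, not a loan.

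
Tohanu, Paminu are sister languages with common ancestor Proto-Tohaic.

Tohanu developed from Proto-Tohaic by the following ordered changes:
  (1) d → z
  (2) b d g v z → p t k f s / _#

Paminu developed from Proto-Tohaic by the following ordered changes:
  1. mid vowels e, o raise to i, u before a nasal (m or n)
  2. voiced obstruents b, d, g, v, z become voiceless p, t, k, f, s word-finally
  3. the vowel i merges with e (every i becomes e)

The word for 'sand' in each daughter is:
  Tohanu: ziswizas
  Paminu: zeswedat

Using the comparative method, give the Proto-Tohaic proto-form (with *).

Position 8: Tohanu has s, Paminu has t. Taking the neighbouring segments as reconstructed: Tohanu s could go back to *d or *s or *z; Paminu t could go back to *t or *d — the one source consistent with every daughter is *d.
Position 2: Tohanu has i, Paminu has e. Tohanu preserves i here (none of its changes turn any other segment into i), so the proto-segment is *i.
This points to *ziswidad. Verify forward in each daughter:
Tohanu: *ziswidad
  ziswidad → ziswizaz   [unconditioned shift]
  ziswizaz → ziswizas   [final devoicing]
  giving Tohanu ziswizas.
Paminu: *ziswidad
  ziswidad (rule 1 does not apply)
  ziswidad → ziswidat   [final devoicing]
  ziswidat → zeswedat   [vowel merger]
  giving Paminu zeswedat.
*ziswidad is the unique common source.

*ziswidad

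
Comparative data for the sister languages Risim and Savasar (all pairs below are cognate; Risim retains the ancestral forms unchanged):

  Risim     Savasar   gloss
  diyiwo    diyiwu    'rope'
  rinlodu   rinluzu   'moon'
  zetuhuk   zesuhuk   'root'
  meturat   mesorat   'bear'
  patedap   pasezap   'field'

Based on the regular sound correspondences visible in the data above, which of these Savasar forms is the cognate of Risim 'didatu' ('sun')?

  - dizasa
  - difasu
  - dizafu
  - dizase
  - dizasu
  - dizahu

dizasu

patedap ~ pasezap — Risim d corresponds to Savasar z between vowels (before a back vowel).
zetuhuk ~ zesuhuk, meturat ~ mesorat — Risim t corresponds to Savasar s between vowels (before a back vowel).
Applying these to Risim 'didatu':
  didatu → dizatu   (d→z between vowels (before a back vowel))
  dizatu → dizasu   (t→s between vowels (before a back vowel))
So the Savasar cognate is 'dizasu'.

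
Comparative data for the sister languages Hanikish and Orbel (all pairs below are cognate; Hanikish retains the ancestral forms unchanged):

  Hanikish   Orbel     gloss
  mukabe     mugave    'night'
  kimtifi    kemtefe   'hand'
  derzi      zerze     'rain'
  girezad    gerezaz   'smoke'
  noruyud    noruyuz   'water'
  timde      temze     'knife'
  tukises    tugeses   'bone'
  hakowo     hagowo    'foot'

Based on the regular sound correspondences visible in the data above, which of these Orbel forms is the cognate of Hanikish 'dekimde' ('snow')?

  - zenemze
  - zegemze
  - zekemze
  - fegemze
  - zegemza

derzi ~ zerze — Hanikish d corresponds to Orbel z word-initially before a front vowel.
tukises ~ tugeses — Hanikish k corresponds to Orbel g between vowels (before a front vowel).
kimtifi ~ kemtefe, timde ~ temze — Hanikish i corresponds to Orbel e after a consonant, before a nasal.
timde ~ temze — Hanikish d corresponds to Orbel z after a consonant, before a front vowel.
Applying these to Hanikish 'dekimde':
  dekimde → zekimde   (d→z word-initially before a front vowel)
  zekimde → zegimde   (k→g between vowels (before a front vowel))
  zegimde → zegemde   (i→e after a consonant, before a nasal)
  zegemde → zegemze   (d→z after a consonant, before a front vowel)
So the Orbel cognate is 'zegemze'.

zegemze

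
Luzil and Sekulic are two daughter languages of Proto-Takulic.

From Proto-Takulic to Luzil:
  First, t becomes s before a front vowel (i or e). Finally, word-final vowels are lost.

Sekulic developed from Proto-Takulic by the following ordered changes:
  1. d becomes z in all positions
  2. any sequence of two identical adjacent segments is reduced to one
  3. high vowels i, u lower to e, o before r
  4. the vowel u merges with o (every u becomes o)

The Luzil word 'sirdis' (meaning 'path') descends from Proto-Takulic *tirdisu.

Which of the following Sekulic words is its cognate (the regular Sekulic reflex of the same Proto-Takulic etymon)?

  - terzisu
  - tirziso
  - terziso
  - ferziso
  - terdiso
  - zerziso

Sekulic: start from *tirdisu.
  rule 1 (unconditioned shift): tirdisu → tirzisu
  rule 2: no change — tirzisu
  rule 3 (pre-rhotic lowering): tirzisu → terzisu
  rule 4 (vowel merger): terzisu → terziso
  ⇒ Sekulic terziso

terziso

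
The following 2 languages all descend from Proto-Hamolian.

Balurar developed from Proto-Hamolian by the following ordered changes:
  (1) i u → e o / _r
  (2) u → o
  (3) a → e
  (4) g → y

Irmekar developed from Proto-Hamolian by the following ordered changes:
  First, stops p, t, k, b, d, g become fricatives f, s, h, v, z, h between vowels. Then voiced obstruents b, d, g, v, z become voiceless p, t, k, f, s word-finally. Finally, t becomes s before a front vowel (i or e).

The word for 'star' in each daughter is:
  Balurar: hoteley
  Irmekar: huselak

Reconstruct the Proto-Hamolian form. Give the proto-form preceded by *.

Position 2: Balurar has o, Irmekar has u. Irmekar preserves u here (none of its changes turn any other segment into u), so the proto-segment is *u.
Position 3: Balurar has t, Irmekar has s. Balurar preserves t here (none of its changes turn any other segment into t), so the proto-segment is *t.
Continuing position by position gives *hutelag; check it forward:
Balurar: *hutelag
  hutelag (rule 1 does not apply)
  hutelag → hotelag   [vowel merger]
  hotelag → hoteleg   [vowel merger]
  hoteleg → hoteley   [unconditioned shift]
  giving Balurar hoteley.
Irmekar: *hutelag > huselag > huselak  (by intervocalic lenition, final devoicing)
Only *hutelag yields all of Balurar hoteley, Irmekar huselak.

*hutelag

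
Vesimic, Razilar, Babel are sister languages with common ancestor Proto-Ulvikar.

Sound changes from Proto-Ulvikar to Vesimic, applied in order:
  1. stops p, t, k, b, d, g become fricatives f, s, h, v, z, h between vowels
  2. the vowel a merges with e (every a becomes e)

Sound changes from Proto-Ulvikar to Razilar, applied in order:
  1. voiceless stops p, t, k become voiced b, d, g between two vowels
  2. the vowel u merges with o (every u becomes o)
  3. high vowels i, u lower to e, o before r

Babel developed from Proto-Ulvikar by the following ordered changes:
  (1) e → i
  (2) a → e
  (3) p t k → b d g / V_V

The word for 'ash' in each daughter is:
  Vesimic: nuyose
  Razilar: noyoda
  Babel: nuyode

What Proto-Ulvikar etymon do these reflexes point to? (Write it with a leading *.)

Position 6: Vesimic has e, Razilar has a, Babel has e. Razilar preserves a here (none of its changes turn any other segment into a), so the proto-segment is *a.
Position 5: Vesimic has s, Razilar has d, Babel has d. Taking the neighbouring segments as reconstructed: Vesimic s could go back to *t or *s; Razilar d could go back to *t or *d; Babel d could go back to *t or *d — the one source consistent with every daughter is *t.
Continuing position by position gives *nuyota; check it forward:
Vesimic: *nuyota > nuyosa > nuyose  (by intervocalic lenition, vowel merger)
Razilar: start from *nuyota.
  rule 1 (intervocalic voicing): nuyota → nuyoda
  rule 2 (vowel merger): nuyoda → noyoda
  rule 3: no change — noyoda
  ⇒ Razilar noyoda
Babel: *nuyota > nuyote > nuyode  (by vowel merger, intervocalic voicing)
Only *nuyota yields all of Vesimic nuyose, Razilar noyoda, Babel nuyode.

*nuyota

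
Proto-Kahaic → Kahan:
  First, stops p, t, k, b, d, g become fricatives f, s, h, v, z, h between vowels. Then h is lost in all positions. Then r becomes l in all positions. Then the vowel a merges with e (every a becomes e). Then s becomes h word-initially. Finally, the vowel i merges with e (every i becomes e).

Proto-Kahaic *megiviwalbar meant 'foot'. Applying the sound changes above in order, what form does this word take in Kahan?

meevewelbel

Kahan: start from *megiviwalbar.
  rule 1 (intervocalic lenition): megiviwalbar → mehiviwalbar
  rule 2 (h-loss): mehiviwalbar → meiviwalbar
  rule 3 (unconditioned shift): meiviwalbar → meiviwalbal
  rule 4 (vowel merger): meiviwalbal → meiviwelbel
  rule 5: no change — meiviwelbel
  rule 6 (vowel merger): meiviwelbel → meevewelbel
  ⇒ Kahan meevewelbel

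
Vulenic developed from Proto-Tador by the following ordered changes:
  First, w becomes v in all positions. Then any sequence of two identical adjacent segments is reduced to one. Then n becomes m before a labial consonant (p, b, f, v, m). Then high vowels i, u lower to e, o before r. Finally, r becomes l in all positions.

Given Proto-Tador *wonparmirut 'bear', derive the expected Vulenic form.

vompalmelut

Vulenic: *wonparmirut > vonparmirut > vomparmirut > vomparmerut > vompalmelut  (by unconditioned shift, nasal place assimilation, pre-rhotic lowering, unconditioned shift)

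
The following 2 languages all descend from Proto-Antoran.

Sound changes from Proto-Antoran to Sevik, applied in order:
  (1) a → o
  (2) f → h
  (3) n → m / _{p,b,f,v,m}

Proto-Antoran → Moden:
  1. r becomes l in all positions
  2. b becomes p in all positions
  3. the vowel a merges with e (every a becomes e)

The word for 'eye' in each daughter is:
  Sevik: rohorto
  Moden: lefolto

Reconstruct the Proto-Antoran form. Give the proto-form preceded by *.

Position 1: Sevik has r, Moden has l. Sevik preserves r here (none of its changes turn any other segment into r), so the proto-segment is *r.
Position 5: Sevik has r, Moden has l. Sevik preserves r here (none of its changes turn any other segment into r), so the proto-segment is *r.
Position 2: Sevik has o, Moden has e. Taking the neighbouring segments as reconstructed: Sevik o could go back to *a or *o; Moden e could go back to *a or *e — the one source consistent with every daughter is *a.
Verify the candidate proto-form against each daughter:
Sevik: *raforto > roforto > rohorto  (by vowel merger, unconditioned shift)
Moden: *raforto
  raforto → lafolto   [unconditioned shift]
  lafolto (rule 2 does not apply)
  lafolto → lefolto   [vowel merger]
  giving Moden lefolto.
Only *raforto yields all of Sevik rohorto, Moden lefolto.

*raforto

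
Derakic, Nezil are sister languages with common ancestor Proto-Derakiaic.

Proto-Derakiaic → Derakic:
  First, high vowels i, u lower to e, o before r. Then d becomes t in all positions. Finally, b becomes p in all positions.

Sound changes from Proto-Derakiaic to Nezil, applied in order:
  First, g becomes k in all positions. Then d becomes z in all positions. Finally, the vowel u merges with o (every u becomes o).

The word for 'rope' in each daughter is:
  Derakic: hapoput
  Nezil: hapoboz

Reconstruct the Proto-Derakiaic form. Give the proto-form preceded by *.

*hapobud

Position 6: Derakic has u, Nezil has o. Derakic preserves u here (none of its changes turn any other segment into u), so the proto-segment is *u.
Position 5: Derakic has p, Nezil has b. Nezil preserves b here (none of its changes turn any other segment into b), so the proto-segment is *b.
This points to *hapobud. Verify forward in each daughter:
Derakic: *hapobud > hapobut > hapoput  (by unconditioned shift, unconditioned shift)
Nezil: *hapobud
  hapobud (rule 1 does not apply)
  hapobud → hapobuz   [unconditioned shift]
  hapobuz → hapoboz   [vowel merger]
  giving Nezil hapoboz.
*hapobud is the unique common source.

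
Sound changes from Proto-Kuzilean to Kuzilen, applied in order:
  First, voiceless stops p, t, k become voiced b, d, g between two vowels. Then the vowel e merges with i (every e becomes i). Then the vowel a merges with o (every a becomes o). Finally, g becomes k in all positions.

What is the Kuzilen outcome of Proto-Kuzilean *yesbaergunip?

Kuzilen: start from *yesbaergunip.
  rule 1: no change — yesbaergunip
  rule 2 (vowel merger): yesbaergunip → yisbairgunip
  rule 3 (vowel merger): yisbairgunip → yisboirgunip
  rule 4 (unconditioned shift): yisboirgunip → yisboirkunip
  ⇒ Kuzilen yisboirkunip

yisboirkunip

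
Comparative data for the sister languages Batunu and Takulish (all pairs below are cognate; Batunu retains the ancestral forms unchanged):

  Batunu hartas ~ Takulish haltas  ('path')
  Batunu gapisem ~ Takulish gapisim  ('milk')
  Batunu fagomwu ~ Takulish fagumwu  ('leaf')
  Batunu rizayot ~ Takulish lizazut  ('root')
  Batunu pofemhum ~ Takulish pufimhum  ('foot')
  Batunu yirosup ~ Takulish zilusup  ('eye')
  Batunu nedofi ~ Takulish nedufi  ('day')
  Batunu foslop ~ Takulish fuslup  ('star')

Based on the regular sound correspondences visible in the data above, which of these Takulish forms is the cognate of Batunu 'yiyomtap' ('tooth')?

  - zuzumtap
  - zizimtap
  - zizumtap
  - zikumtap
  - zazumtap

yirosup ~ zilusup — Batunu y corresponds to Takulish z word-initially before a front vowel.
rizayot ~ lizazut — Batunu y corresponds to Takulish z between vowels (before a back vowel).
fagomwu ~ fagumwu — Batunu o corresponds to Takulish u after a consonant, before a nasal.
Applying these to Batunu 'yiyomtap':
  yiyomtap → ziyomtap   (y→z word-initially before a front vowel)
  ziyomtap → zizomtap   (y→z between vowels (before a back vowel))
  zizomtap → zizumtap   (o→u after a consonant, before a nasal)
So the Takulish cognate is 'zizumtap'.

zizumtap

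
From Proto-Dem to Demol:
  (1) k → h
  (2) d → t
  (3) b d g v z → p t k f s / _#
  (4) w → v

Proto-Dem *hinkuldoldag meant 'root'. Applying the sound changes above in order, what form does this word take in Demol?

Demol: *hinkuldoldag > hinhuldoldag > hinhultoltag > hinhultoltak  (by unconditioned shift, unconditioned shift, final devoicing)

hinhultoltak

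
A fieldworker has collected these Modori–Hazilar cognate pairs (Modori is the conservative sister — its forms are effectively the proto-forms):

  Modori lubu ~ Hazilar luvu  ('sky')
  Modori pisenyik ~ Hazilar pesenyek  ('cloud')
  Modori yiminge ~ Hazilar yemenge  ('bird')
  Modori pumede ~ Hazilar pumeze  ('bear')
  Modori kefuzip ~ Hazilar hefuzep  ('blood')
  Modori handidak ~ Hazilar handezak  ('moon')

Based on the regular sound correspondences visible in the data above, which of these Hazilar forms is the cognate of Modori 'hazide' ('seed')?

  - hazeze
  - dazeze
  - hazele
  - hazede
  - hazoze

pisenyik ~ pesenyek, handidak ~ handezak — Modori i corresponds to Hazilar e after a consonant, before a consonant other than r, m, n, p, b, f, v.
pumede ~ pumeze — Modori d corresponds to Hazilar z between vowels (before a front vowel).
Applying these to Modori 'hazide':
  hazide → hazede   (i→e after a consonant, before a consonant other than r, m, n, p, b, f, v)
  hazede → hazeze   (d→z between vowels (before a front vowel))
So the Hazilar cognate is 'hazeze'.

hazeze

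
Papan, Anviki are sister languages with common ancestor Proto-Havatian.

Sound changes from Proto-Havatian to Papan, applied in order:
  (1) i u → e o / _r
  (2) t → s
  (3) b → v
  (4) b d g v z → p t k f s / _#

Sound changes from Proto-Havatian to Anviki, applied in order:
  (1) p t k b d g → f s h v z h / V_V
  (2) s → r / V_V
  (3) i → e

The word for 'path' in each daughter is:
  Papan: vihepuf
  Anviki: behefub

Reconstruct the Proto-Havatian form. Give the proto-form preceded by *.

Position 2: Papan has i, Anviki has e. Papan preserves i here (none of its changes turn any other segment into i), so the proto-segment is *i.
Position 1: Papan has v, Anviki has b. Anviki preserves b here (none of its changes turn any other segment into b), so the proto-segment is *b.
Continuing position by position gives *bihepub; check it forward:
Papan: start from *bihepub.
  rule 1: no change — bihepub
  rule 2: no change — bihepub
  rule 3 (unconditioned shift): bihepub → vihepuv
  rule 4 (final devoicing): vihepuv → vihepuf
  ⇒ Papan vihepuf
Anviki: *bihepub > bihefub > behefub  (by intervocalic lenition, vowel merger)
No other proto-form is consistent with every reflex, so the reconstruction is *bihepub.

*bihepub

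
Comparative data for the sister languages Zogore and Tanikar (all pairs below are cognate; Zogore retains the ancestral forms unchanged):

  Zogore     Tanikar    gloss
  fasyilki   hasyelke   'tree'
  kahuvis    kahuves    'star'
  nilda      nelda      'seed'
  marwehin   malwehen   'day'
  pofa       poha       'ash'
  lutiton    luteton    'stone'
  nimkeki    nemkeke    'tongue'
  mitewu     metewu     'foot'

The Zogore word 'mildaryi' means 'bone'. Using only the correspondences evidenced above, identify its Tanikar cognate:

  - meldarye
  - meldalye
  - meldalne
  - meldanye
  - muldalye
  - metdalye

fasyilki ~ hasyelke, kahuvis ~ kahuves — Zogore i corresponds to Tanikar e after a consonant, before a consonant other than r, m, n, p, b, f, v.
marwehin ~ malwehen — Zogore r corresponds to Tanikar l after a vowel, before a consonant other than r, m, n, p, b, f, v.
fasyilki ~ hasyelke, nimkeki ~ nemkeke — Zogore i corresponds to Tanikar e word-finally.
Applying these to Zogore 'mildaryi':
  mildaryi → meldaryi   (i→e after a consonant, before a consonant other than r, m, n, p, b, f, v)
  meldaryi → meldalyi   (r→l after a vowel, before a consonant other than r, m, n, p, b, f, v)
  meldalyi → meldalye   (i→e word-finally)
So the Tanikar cognate is 'meldalye'.

meldalye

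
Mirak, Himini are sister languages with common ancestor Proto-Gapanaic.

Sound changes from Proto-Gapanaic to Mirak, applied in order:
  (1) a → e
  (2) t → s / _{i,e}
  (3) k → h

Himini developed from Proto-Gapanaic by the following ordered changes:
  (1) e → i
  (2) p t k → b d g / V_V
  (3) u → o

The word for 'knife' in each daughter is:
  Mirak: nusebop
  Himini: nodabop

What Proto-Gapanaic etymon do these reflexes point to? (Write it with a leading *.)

Position 3: Mirak has s, Himini has d. Taking the neighbouring segments as reconstructed: Mirak s could go back to *t or *s; Himini d could go back to *t or *d — the one source consistent with every daughter is *t.
Position 2: Mirak has u, Himini has o. Mirak preserves u here (none of its changes turn any other segment into u), so the proto-segment is *u.
Position 4: Mirak has e, Himini has a. Himini preserves a here (none of its changes turn any other segment into a), so the proto-segment is *a.
This points to *nutabop. Verify forward in each daughter:
Mirak: *nutabop
  nutabop → nutebop   [vowel merger]
  nutebop → nusebop   [palatalisation]
  nusebop (rule 3 does not apply)
  giving Mirak nusebop.
Himini: start from *nutabop.
  rule 1: no change — nutabop
  rule 2 (intervocalic voicing): nutabop → nudabop
  rule 3 (vowel merger): nudabop → nodabop
  ⇒ Himini nodabop
No other proto-form is consistent with every reflex, so the reconstruction is *nutabop.

*nutabop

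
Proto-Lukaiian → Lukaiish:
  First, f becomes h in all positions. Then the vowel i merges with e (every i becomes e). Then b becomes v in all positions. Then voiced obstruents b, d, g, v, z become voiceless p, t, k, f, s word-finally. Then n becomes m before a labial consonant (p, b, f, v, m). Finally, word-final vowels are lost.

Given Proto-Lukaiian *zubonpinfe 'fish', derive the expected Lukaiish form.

Lukaiish: *zubonpinfe
  zubonpinfe → zubonpinhe   [unconditioned shift]
  zubonpinhe → zubonpenhe   [vowel merger]
  zubonpenhe → zuvonpenhe   [unconditioned shift]
  zuvonpenhe (rule 4 does not apply)
  zuvonpenhe → zuvompenhe   [nasal place assimilation]
  zuvompenhe → zuvompenh   [apocope]
  giving Lukaiish zuvompenh.

zuvompenh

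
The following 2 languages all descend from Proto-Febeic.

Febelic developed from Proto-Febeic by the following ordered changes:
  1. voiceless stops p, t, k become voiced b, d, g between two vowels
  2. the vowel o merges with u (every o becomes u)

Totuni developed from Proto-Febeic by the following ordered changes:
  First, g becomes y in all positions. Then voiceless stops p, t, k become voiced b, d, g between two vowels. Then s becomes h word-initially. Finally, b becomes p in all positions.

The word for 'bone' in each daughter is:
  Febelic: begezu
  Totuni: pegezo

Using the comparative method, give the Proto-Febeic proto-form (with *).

Position 1: Febelic has b, Totuni has p. Taking the neighbouring segments as reconstructed: Febelic b can only go back to *b; Totuni p could go back to *p or *b — the one source consistent with every daughter is *b.
Position 3: Febelic has g, Totuni has g. In Totuni, g can only continue *k, so the proto-segment is *k.
This points to *bekezo. Verify forward in each daughter:
Febelic: start from *bekezo.
  rule 1 (intervocalic voicing): bekezo → begezo
  rule 2 (vowel merger): begezo → begezu
  ⇒ Febelic begezu
Totuni: start from *bekezo.
  rule 1: no change — bekezo
  rule 2 (intervocalic voicing): bekezo → begezo
  rule 3: no change — begezo
  rule 4 (unconditioned shift): begezo → pegezo
  ⇒ Totuni pegezo
*bekezo is the unique common source.

*bekezo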